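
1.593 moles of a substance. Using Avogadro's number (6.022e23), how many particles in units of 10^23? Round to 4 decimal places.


N = n * NA, then divide by 1e23 for the requested units.
N / 1e23 = n * 6.022
N / 1e23 = 1.593 * 6.022
N / 1e23 = 9.593046, rounded to 4 dp:

9.5930


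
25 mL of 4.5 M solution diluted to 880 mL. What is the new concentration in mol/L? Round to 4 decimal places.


Dilution: M1*V1 = M2*V2, solve for M2.
M2 = M1*V1 / V2
M2 = 4.5 * 25 / 880
M2 = 112.5 / 880
M2 = 0.12784091 mol/L, rounded to 4 dp:

0.1278 mol/L


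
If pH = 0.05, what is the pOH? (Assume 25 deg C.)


At 25 deg C, pH + pOH = 14.
pOH = 14 - pH = 14 - 0.05
pOH = 13.95:

13.95


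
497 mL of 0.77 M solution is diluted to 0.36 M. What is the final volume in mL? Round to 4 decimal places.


Dilution: M1*V1 = M2*V2, solve for V2.
V2 = M1*V1 / M2
V2 = 0.77 * 497 / 0.36
V2 = 382.69 / 0.36
V2 = 1063.02777778 mL, rounded to 4 dp:

1063.0278 mL


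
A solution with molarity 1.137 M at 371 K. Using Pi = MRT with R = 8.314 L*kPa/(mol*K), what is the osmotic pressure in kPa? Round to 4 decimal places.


Osmotic pressure (van't Hoff): Pi = M*R*T.
RT = 8.314 * 371 = 3084.494
Pi = 1.137 * 3084.494
Pi = 3507.069678 kPa, rounded to 4 dp:

3507.0697 kPa


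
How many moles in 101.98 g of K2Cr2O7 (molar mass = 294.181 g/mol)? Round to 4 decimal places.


n = mass / M
n = 101.98 / 294.181
n = 0.34665733 mol, rounded to 4 dp:

0.3467 mol


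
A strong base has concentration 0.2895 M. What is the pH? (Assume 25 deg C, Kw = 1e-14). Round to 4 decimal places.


A strong base dissociates completely, so [OH-] equals the given concentration.
pOH = -log10([OH-]) = -log10(0.2895) = 0.538351
pH = 14 - pOH = 14 - 0.538351
pH = 13.461649, rounded to 4 dp:

13.4616


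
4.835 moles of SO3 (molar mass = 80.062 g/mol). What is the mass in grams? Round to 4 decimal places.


mass = n * M
mass = 4.835 * 80.062
mass = 387.09977 g, rounded to 4 dp:

387.0998 g


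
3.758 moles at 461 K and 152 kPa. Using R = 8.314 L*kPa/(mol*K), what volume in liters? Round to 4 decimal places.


PV = nRT, solve for V = nRT / P.
nRT = 3.758 * 8.314 * 461 = 14403.4895
V = 14403.4895 / 152
V = 94.75979934 L, rounded to 4 dp:

94.7598 L


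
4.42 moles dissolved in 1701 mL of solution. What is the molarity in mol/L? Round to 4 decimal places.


Convert volume to liters: V_L = V_mL / 1000.
V_L = 1701 / 1000 = 1.701 L
M = n / V_L = 4.42 / 1.701
M = 2.59847149 mol/L, rounded to 4 dp:

2.5985 mol/L


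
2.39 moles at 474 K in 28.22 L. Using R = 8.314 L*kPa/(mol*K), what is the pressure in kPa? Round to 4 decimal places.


PV = nRT, solve for P = nRT / V.
nRT = 2.39 * 8.314 * 474 = 9418.598
P = 9418.598 / 28.22
P = 333.7561304 kPa, rounded to 4 dp:

333.7561 kPa


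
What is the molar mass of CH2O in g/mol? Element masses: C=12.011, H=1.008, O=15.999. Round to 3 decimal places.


M = sum(count * atomic_mass) over atoms.
M = 1*12.011 + 2*1.008 + 1*15.999
M = 12.011 + 2.016 + 15.999
M = 30.026 g/mol, rounded to 3 dp:

30.026 g/mol


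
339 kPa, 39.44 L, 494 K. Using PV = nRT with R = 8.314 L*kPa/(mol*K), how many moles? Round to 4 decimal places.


PV = nRT, solve for n = PV / (RT).
PV = 339 * 39.44 = 13370.16
RT = 8.314 * 494 = 4107.116
n = 13370.16 / 4107.116
n = 3.25536459 mol, rounded to 4 dp:

3.2554 mol


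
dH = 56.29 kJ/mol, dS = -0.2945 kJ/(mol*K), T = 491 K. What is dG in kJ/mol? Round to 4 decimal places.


Gibbs: dG = dH - T*dS (consistent units, dS already in kJ/(mol*K)).
T*dS = 491 * -0.2945 = -144.5995
dG = 56.29 - (-144.5995)
dG = 200.8895 kJ/mol, rounded to 4 dp:

200.8895 kJ/mol


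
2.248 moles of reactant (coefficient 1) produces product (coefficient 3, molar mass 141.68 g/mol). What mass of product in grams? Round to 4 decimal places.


Use the coefficient ratio to convert reactant moles to product moles, then multiply by the product's molar mass.
moles_P = moles_R * (coeff_P / coeff_R) = 2.248 * (3/1) = 6.744
mass_P = moles_P * M_P = 6.744 * 141.68
mass_P = 955.48992 g, rounded to 4 dp:

955.4899 g


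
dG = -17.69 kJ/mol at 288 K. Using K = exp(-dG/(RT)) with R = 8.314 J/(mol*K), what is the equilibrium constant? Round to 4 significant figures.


dG is in kJ/mol; multiply by 1000 to match R in J/(mol*K).
RT = 8.314 * 288 = 2394.432 J/mol
exponent = -dG*1000 / (RT) = -(-17.69*1000) / 2394.432 = 7.38797343
K = exp(7.38797343)
K = 1616.427, rounded to 4 significant figures:

1616


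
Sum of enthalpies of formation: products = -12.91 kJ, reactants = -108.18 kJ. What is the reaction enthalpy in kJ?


dH_rxn = sum(dH_f products) - sum(dH_f reactants)
dH_rxn = -12.91 - (-108.18)
dH_rxn = 95.27 kJ:

95.27 kJ


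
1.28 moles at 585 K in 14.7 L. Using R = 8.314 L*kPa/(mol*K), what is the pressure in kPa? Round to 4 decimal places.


PV = nRT, solve for P = nRT / V.
nRT = 1.28 * 8.314 * 585 = 6225.5232
P = 6225.5232 / 14.7
P = 423.50497959 kPa, rounded to 4 dp:

423.5050 kPa


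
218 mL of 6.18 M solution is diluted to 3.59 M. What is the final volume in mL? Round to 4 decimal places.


Dilution: M1*V1 = M2*V2, solve for V2.
V2 = M1*V1 / M2
V2 = 6.18 * 218 / 3.59
V2 = 1347.24 / 3.59
V2 = 375.27576602 mL, rounded to 4 dp:

375.2758 mL


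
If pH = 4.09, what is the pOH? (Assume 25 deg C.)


At 25 deg C, pH + pOH = 14.
pOH = 14 - pH = 14 - 4.09
pOH = 9.91:

9.91


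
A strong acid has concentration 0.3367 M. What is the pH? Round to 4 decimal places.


A strong acid dissociates completely, so [H+] equals the given concentration.
pH = -log10([H+]) = -log10(0.3367)
pH = 0.47275688, rounded to 4 dp:

0.4728


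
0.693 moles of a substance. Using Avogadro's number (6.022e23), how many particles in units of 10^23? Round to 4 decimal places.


N = n * NA, then divide by 1e23 for the requested units.
N / 1e23 = n * 6.022
N / 1e23 = 0.693 * 6.022
N / 1e23 = 4.173246, rounded to 4 dp:

4.1732


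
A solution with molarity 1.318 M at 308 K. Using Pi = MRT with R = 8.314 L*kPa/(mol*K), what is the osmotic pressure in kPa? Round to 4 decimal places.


Osmotic pressure (van't Hoff): Pi = M*R*T.
RT = 8.314 * 308 = 2560.712
Pi = 1.318 * 2560.712
Pi = 3375.018416 kPa, rounded to 4 dp:

3375.0184 kPa


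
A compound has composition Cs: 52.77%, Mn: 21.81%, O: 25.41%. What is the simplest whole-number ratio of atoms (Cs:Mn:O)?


Assume 100 g of compound, divide each mass% by atomic mass to get moles, then normalize by the smallest to get a raw atom ratio.
Moles per 100 g: Cs: 52.77/132.905 = 0.3971, Mn: 21.81/54.938 = 0.397, O: 25.41/15.999 = 1.5882
Raw ratio (divide by min = 0.397): Cs: 1.0, Mn: 1.0, O: 4.001
Multiply by 1 to clear fractions: Cs: 1.0 ~= 1, Mn: 1.0 ~= 1, O: 4.001 ~= 4
Reduce by GCD to get the simplest whole-number ratio:

1:1:4


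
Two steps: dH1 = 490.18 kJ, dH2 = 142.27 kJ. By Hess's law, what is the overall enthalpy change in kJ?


Hess's law: enthalpy is a state function, so add the step enthalpies.
dH_total = dH1 + dH2 = 490.18 + (142.27)
dH_total = 632.45 kJ:

632.45 kJ


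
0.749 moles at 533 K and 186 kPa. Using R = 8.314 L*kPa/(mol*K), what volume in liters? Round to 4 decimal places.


PV = nRT, solve for V = nRT / P.
nRT = 0.749 * 8.314 * 533 = 3319.0901
V = 3319.0901 / 186
V = 17.84457043 L, rounded to 4 dp:

17.8446 L


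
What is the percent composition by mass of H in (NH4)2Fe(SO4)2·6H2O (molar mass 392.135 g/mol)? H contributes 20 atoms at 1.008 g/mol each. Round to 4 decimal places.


pct = 100 * (n_elem * M_elem) / M_total
mass_contribution = 20 * 1.008 = 20.16 g/mol
pct = 100 * 20.16 / 392.135
pct = 5.14108662 %, rounded to 4 dp:

5.1411 %


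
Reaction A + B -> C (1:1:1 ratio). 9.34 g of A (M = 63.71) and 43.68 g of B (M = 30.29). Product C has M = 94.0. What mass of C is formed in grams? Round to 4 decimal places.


Find moles of each reactant; the smaller value is the limiting reagent in a 1:1:1 reaction, so moles_C equals moles of the limiter.
n_A = mass_A / M_A = 9.34 / 63.71 = 0.146602 mol
n_B = mass_B / M_B = 43.68 / 30.29 = 1.44206 mol
Limiting reagent: A (smaller), n_limiting = 0.146602 mol
mass_C = n_limiting * M_C = 0.146602 * 94.0
mass_C = 13.780588 g, rounded to 4 dp:

13.7806 g


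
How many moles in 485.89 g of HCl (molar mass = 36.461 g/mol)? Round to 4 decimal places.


n = mass / M
n = 485.89 / 36.461
n = 13.32629385 mol, rounded to 4 dp:

13.3263 mol


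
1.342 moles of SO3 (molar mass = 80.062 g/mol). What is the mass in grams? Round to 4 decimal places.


mass = n * M
mass = 1.342 * 80.062
mass = 107.443204 g, rounded to 4 dp:

107.4432 g


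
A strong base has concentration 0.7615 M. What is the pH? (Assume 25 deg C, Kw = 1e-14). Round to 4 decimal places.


A strong base dissociates completely, so [OH-] equals the given concentration.
pOH = -log10([OH-]) = -log10(0.7615) = 0.11833
pH = 14 - pOH = 14 - 0.11833
pH = 13.88167, rounded to 4 dp:

13.8817


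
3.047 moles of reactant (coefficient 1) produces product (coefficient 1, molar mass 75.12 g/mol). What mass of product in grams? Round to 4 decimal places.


Use the coefficient ratio to convert reactant moles to product moles, then multiply by the product's molar mass.
moles_P = moles_R * (coeff_P / coeff_R) = 3.047 * (1/1) = 3.047
mass_P = moles_P * M_P = 3.047 * 75.12
mass_P = 228.89064 g, rounded to 4 dp:

228.8906 g


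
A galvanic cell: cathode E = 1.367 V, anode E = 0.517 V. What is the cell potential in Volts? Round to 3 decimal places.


Standard cell potential: E_cell = E_cathode - E_anode.
E_cell = 1.367 - (0.517)
E_cell = 0.85 V, rounded to 3 dp:

0.850 V


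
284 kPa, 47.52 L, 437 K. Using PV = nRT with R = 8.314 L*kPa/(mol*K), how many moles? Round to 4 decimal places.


PV = nRT, solve for n = PV / (RT).
PV = 284 * 47.52 = 13495.68
RT = 8.314 * 437 = 3633.218
n = 13495.68 / 3633.218
n = 3.71452525 mol, rounded to 4 dp:

3.7145 mol


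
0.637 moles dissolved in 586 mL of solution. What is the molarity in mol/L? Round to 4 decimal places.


Convert volume to liters: V_L = V_mL / 1000.
V_L = 586 / 1000 = 0.586 L
M = n / V_L = 0.637 / 0.586
M = 1.08703072 mol/L, rounded to 4 dp:

1.0870 mol/L


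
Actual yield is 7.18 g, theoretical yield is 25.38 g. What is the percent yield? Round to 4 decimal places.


% yield = 100 * actual / theoretical
% yield = 100 * 7.18 / 25.38
% yield = 28.28999212 %, rounded to 4 dp:

28.2900 %


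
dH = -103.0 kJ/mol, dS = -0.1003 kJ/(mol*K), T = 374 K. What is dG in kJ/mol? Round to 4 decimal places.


Gibbs: dG = dH - T*dS (consistent units, dS already in kJ/(mol*K)).
T*dS = 374 * -0.1003 = -37.5122
dG = -103.0 - (-37.5122)
dG = -65.4878 kJ/mol, rounded to 4 dp:

-65.4878 kJ/mol


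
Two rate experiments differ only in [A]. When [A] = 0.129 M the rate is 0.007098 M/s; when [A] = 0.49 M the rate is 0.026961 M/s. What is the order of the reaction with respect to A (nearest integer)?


Rate is proportional to [A]^n, so rate2/rate1 = ([A]2/[A]1)^n. Take logs to solve for n.
rate2/rate1 = 0.026961 / 0.007098 = 3.7984
[A]2/[A]1 = 0.49 / 0.129 = 3.7984
n = ln(3.7984) / ln(3.7984) = 1.0
Nearest integer order:

1


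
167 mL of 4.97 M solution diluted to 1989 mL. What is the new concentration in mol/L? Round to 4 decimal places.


Dilution: M1*V1 = M2*V2, solve for M2.
M2 = M1*V1 / V2
M2 = 4.97 * 167 / 1989
M2 = 829.99 / 1989
M2 = 0.4172901 mol/L, rounded to 4 dp:

0.4173 mol/L


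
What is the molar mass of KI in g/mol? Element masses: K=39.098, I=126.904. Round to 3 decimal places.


M = sum(count * atomic_mass) over atoms.
M = 1*39.098 + 1*126.904
M = 39.098 + 126.904
M = 166.002 g/mol, rounded to 3 dp:

166.002 g/mol


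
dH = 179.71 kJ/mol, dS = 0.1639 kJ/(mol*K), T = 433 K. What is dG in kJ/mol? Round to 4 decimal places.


Gibbs: dG = dH - T*dS (consistent units, dS already in kJ/(mol*K)).
T*dS = 433 * 0.1639 = 70.9687
dG = 179.71 - (70.9687)
dG = 108.7413 kJ/mol, rounded to 4 dp:

108.7413 kJ/mol


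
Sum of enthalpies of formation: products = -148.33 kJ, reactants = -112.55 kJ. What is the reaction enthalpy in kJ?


dH_rxn = sum(dH_f products) - sum(dH_f reactants)
dH_rxn = -148.33 - (-112.55)
dH_rxn = -35.78 kJ:

-35.78 kJ


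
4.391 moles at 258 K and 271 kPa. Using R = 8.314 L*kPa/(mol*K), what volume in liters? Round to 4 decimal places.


PV = nRT, solve for V = nRT / P.
nRT = 4.391 * 8.314 * 258 = 9418.7477
V = 9418.7477 / 271
V = 34.75552657 L, rounded to 4 dp:

34.7555 L


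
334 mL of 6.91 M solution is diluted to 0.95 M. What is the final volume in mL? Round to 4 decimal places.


Dilution: M1*V1 = M2*V2, solve for V2.
V2 = M1*V1 / M2
V2 = 6.91 * 334 / 0.95
V2 = 2307.94 / 0.95
V2 = 2429.41052632 mL, rounded to 4 dp:

2429.4105 mL


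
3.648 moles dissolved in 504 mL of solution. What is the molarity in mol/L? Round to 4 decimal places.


Convert volume to liters: V_L = V_mL / 1000.
V_L = 504 / 1000 = 0.504 L
M = n / V_L = 3.648 / 0.504
M = 7.23809524 mol/L, rounded to 4 dp:

7.2381 mol/L


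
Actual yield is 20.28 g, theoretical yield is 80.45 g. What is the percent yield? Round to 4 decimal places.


% yield = 100 * actual / theoretical
% yield = 100 * 20.28 / 80.45
% yield = 25.20820385 %, rounded to 4 dp:

25.2082 %


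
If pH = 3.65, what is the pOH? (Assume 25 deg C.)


At 25 deg C, pH + pOH = 14.
pOH = 14 - pH = 14 - 3.65
pOH = 10.35:

10.35


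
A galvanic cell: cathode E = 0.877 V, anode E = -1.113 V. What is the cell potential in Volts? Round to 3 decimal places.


Standard cell potential: E_cell = E_cathode - E_anode.
E_cell = 0.877 - (-1.113)
E_cell = 1.99 V, rounded to 3 dp:

1.990 V


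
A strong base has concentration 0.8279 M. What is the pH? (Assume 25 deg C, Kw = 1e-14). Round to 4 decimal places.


A strong base dissociates completely, so [OH-] equals the given concentration.
pOH = -log10([OH-]) = -log10(0.8279) = 0.082022
pH = 14 - pOH = 14 - 0.082022
pH = 13.917978, rounded to 4 dp:

13.9180


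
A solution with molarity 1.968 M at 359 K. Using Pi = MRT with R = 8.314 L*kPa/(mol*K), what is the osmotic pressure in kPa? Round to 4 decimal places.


Osmotic pressure (van't Hoff): Pi = M*R*T.
RT = 8.314 * 359 = 2984.726
Pi = 1.968 * 2984.726
Pi = 5873.940768 kPa, rounded to 4 dp:

5873.9408 kPa


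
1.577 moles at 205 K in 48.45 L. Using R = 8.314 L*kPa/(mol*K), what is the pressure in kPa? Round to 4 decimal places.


PV = nRT, solve for P = nRT / V.
nRT = 1.577 * 8.314 * 205 = 2687.7915
P = 2687.7915 / 48.45
P = 55.47557276 kPa, rounded to 4 dp:

55.4756 kPa


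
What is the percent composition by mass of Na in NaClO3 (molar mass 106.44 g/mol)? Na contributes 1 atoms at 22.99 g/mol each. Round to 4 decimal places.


pct = 100 * (n_elem * M_elem) / M_total
mass_contribution = 1 * 22.99 = 22.99 g/mol
pct = 100 * 22.99 / 106.44
pct = 21.59902292 %, rounded to 4 dp:

21.5990 %


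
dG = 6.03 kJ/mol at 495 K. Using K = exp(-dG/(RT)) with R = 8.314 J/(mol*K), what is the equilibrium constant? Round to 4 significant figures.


dG is in kJ/mol; multiply by 1000 to match R in J/(mol*K).
RT = 8.314 * 495 = 4115.43 J/mol
exponent = -dG*1000 / (RT) = -(6.03*1000) / 4115.43 = -1.46521749
K = exp(-1.46521749)
K = 0.23102774, rounded to 4 significant figures:

0.2310


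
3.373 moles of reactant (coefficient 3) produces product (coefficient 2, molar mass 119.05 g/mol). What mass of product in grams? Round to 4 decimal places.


Use the coefficient ratio to convert reactant moles to product moles, then multiply by the product's molar mass.
moles_P = moles_R * (coeff_P / coeff_R) = 3.373 * (2/3) = 2.248667
mass_P = moles_P * M_P = 2.248667 * 119.05
mass_P = 267.70380635 g, rounded to 4 dp:

267.7038 g


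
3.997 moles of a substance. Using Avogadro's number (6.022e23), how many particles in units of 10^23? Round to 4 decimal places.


N = n * NA, then divide by 1e23 for the requested units.
N / 1e23 = n * 6.022
N / 1e23 = 3.997 * 6.022
N / 1e23 = 24.069934, rounded to 4 dp:

24.0699


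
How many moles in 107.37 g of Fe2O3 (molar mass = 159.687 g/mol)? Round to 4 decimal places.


n = mass / M
n = 107.37 / 159.687
n = 0.67237784 mol, rounded to 4 dp:

0.6724 mol


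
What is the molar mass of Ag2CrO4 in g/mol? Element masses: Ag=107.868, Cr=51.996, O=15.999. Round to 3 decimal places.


M = sum(count * atomic_mass) over atoms.
M = 2*107.868 + 1*51.996 + 4*15.999
M = 215.736 + 51.996 + 63.996
M = 331.728 g/mol, rounded to 3 dp:

331.728 g/mol


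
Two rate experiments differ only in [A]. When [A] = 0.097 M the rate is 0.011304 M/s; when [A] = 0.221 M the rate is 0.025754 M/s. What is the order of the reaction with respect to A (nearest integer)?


Rate is proportional to [A]^n, so rate2/rate1 = ([A]2/[A]1)^n. Take logs to solve for n.
rate2/rate1 = 0.025754 / 0.011304 = 2.2783
[A]2/[A]1 = 0.221 / 0.097 = 2.2784
n = ln(2.2783) / ln(2.2784) = 1.0
Nearest integer order:

1


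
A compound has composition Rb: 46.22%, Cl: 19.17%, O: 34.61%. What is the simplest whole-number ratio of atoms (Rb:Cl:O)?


Assume 100 g of compound, divide each mass% by atomic mass to get moles, then normalize by the smallest to get a raw atom ratio.
Moles per 100 g: Rb: 46.22/85.468 = 0.5408, Cl: 19.17/35.453 = 0.5407, O: 34.61/15.999 = 2.1633
Raw ratio (divide by min = 0.5407): Rb: 1.0, Cl: 1.0, O: 4.001
Multiply by 1 to clear fractions: Rb: 1.0 ~= 1, Cl: 1.0 ~= 1, O: 4.001 ~= 4
Reduce by GCD to get the simplest whole-number ratio:

1:1:4


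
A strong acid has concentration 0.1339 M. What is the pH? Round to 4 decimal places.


A strong acid dissociates completely, so [H+] equals the given concentration.
pH = -log10([H+]) = -log10(0.1339)
pH = 0.87321942, rounded to 4 dp:

0.8732


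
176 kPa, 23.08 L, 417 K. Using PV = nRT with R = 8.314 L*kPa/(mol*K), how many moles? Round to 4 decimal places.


PV = nRT, solve for n = PV / (RT).
PV = 176 * 23.08 = 4062.08
RT = 8.314 * 417 = 3466.938
n = 4062.08 / 3466.938
n = 1.17166214 mol, rounded to 4 dp:

1.1717 mol


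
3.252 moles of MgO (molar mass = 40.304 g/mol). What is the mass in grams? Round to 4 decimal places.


mass = n * M
mass = 3.252 * 40.304
mass = 131.068608 g, rounded to 4 dp:

131.0686 g


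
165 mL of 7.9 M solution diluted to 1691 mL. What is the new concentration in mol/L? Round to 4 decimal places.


Dilution: M1*V1 = M2*V2, solve for M2.
M2 = M1*V1 / V2
M2 = 7.9 * 165 / 1691
M2 = 1303.5 / 1691
M2 = 0.77084565 mol/L, rounded to 4 dp:

0.7708 mol/L


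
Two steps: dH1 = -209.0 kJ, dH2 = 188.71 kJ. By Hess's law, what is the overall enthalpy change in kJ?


Hess's law: enthalpy is a state function, so add the step enthalpies.
dH_total = dH1 + dH2 = -209.0 + (188.71)
dH_total = -20.29 kJ:

-20.29 kJ


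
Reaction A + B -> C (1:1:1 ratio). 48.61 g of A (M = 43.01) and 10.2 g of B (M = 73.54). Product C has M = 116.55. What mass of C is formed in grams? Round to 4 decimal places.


Find moles of each reactant; the smaller value is the limiting reagent in a 1:1:1 reaction, so moles_C equals moles of the limiter.
n_A = mass_A / M_A = 48.61 / 43.01 = 1.130202 mol
n_B = mass_B / M_B = 10.2 / 73.54 = 0.1387 mol
Limiting reagent: B (smaller), n_limiting = 0.1387 mol
mass_C = n_limiting * M_C = 0.1387 * 116.55
mass_C = 16.165485 g, rounded to 4 dp:

16.1655 g


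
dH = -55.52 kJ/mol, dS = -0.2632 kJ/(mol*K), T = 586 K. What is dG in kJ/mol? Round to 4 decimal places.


Gibbs: dG = dH - T*dS (consistent units, dS already in kJ/(mol*K)).
T*dS = 586 * -0.2632 = -154.2352
dG = -55.52 - (-154.2352)
dG = 98.7152 kJ/mol, rounded to 4 dp:

98.7152 kJ/mol


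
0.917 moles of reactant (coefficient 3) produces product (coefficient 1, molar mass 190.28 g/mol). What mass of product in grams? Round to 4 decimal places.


Use the coefficient ratio to convert reactant moles to product moles, then multiply by the product's molar mass.
moles_P = moles_R * (coeff_P / coeff_R) = 0.917 * (1/3) = 0.305667
mass_P = moles_P * M_P = 0.305667 * 190.28
mass_P = 58.16231676 g, rounded to 4 dp:

58.1623 g


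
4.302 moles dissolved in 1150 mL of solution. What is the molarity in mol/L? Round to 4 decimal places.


Convert volume to liters: V_L = V_mL / 1000.
V_L = 1150 / 1000 = 1.15 L
M = n / V_L = 4.302 / 1.15
M = 3.74086957 mol/L, rounded to 4 dp:

3.7409 mol/L


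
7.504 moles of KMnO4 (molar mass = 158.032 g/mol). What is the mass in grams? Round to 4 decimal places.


mass = n * M
mass = 7.504 * 158.032
mass = 1185.872128 g, rounded to 4 dp:

1185.8721 g


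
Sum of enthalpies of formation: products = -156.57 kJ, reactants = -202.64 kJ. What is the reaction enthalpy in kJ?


dH_rxn = sum(dH_f products) - sum(dH_f reactants)
dH_rxn = -156.57 - (-202.64)
dH_rxn = 46.07 kJ:

46.07 kJ


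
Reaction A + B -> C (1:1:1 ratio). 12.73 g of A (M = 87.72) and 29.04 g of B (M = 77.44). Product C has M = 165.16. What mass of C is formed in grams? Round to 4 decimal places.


Find moles of each reactant; the smaller value is the limiting reagent in a 1:1:1 reaction, so moles_C equals moles of the limiter.
n_A = mass_A / M_A = 12.73 / 87.72 = 0.145121 mol
n_B = mass_B / M_B = 29.04 / 77.44 = 0.375 mol
Limiting reagent: A (smaller), n_limiting = 0.145121 mol
mass_C = n_limiting * M_C = 0.145121 * 165.16
mass_C = 23.96818436 g, rounded to 4 dp:

23.9682 g


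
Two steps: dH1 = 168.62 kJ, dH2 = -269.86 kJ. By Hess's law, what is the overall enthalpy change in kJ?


Hess's law: enthalpy is a state function, so add the step enthalpies.
dH_total = dH1 + dH2 = 168.62 + (-269.86)
dH_total = -101.24 kJ:

-101.24 kJ


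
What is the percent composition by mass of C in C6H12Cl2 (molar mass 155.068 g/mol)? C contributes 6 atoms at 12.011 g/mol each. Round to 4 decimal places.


pct = 100 * (n_elem * M_elem) / M_total
mass_contribution = 6 * 12.011 = 72.066 g/mol
pct = 100 * 72.066 / 155.068
pct = 46.47380504 %, rounded to 4 dp:

46.4738 %


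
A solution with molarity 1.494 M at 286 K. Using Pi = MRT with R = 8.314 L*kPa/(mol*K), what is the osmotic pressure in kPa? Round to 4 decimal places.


Osmotic pressure (van't Hoff): Pi = M*R*T.
RT = 8.314 * 286 = 2377.804
Pi = 1.494 * 2377.804
Pi = 3552.439176 kPa, rounded to 4 dp:

3552.4392 kPa


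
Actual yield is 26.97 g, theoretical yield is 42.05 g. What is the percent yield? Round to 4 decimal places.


% yield = 100 * actual / theoretical
% yield = 100 * 26.97 / 42.05
% yield = 64.13793103 %, rounded to 4 dp:

64.1379 %


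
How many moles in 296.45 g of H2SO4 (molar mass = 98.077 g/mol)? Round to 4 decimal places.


n = mass / M
n = 296.45 / 98.077
n = 3.02262508 mol, rounded to 4 dp:

3.0226 mol


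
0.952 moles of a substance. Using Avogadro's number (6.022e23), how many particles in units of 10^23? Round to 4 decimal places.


N = n * NA, then divide by 1e23 for the requested units.
N / 1e23 = n * 6.022
N / 1e23 = 0.952 * 6.022
N / 1e23 = 5.732944, rounded to 4 dp:

5.7329


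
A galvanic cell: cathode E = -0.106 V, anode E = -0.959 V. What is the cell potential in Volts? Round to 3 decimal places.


Standard cell potential: E_cell = E_cathode - E_anode.
E_cell = -0.106 - (-0.959)
E_cell = 0.853 V, rounded to 3 dp:

0.853 V


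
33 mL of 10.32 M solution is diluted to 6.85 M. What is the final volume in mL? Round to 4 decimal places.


Dilution: M1*V1 = M2*V2, solve for V2.
V2 = M1*V1 / M2
V2 = 10.32 * 33 / 6.85
V2 = 340.56 / 6.85
V2 = 49.71678832 mL, rounded to 4 dp:

49.7168 mL


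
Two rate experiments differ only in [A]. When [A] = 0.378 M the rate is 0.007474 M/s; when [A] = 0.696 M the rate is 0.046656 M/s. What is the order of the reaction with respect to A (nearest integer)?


Rate is proportional to [A]^n, so rate2/rate1 = ([A]2/[A]1)^n. Take logs to solve for n.
rate2/rate1 = 0.046656 / 0.007474 = 6.2424
[A]2/[A]1 = 0.696 / 0.378 = 1.8413
n = ln(6.2424) / ln(1.8413) = 3.0
Nearest integer order:

3


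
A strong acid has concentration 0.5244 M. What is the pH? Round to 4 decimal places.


A strong acid dissociates completely, so [H+] equals the given concentration.
pH = -log10([H+]) = -log10(0.5244)
pH = 0.28033732, rounded to 4 dp:

0.2803


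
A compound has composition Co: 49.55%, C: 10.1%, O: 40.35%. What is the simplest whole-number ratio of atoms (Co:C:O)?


Assume 100 g of compound, divide each mass% by atomic mass to get moles, then normalize by the smallest to get a raw atom ratio.
Moles per 100 g: Co: 49.55/58.933 = 0.8408, C: 10.1/12.011 = 0.8409, O: 40.35/15.999 = 2.522
Raw ratio (divide by min = 0.8408): Co: 1.0, C: 1.0, O: 3.0
Multiply by 1 to clear fractions: Co: 1.0 ~= 1, C: 1.0 ~= 1, O: 3.0 ~= 3
Reduce by GCD to get the simplest whole-number ratio:

1:1:3


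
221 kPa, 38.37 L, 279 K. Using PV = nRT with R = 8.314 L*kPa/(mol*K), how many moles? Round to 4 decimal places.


PV = nRT, solve for n = PV / (RT).
PV = 221 * 38.37 = 8479.77
RT = 8.314 * 279 = 2319.606
n = 8479.77 / 2319.606
n = 3.65569411 mol, rounded to 4 dp:

3.6557 mol


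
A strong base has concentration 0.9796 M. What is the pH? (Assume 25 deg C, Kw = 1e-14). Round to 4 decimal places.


A strong base dissociates completely, so [OH-] equals the given concentration.
pOH = -log10([OH-]) = -log10(0.9796) = 0.008951
pH = 14 - pOH = 14 - 0.008951
pH = 13.991049, rounded to 4 dp:

13.9910


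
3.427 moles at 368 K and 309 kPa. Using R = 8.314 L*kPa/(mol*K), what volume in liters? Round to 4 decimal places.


PV = nRT, solve for V = nRT / P.
nRT = 3.427 * 8.314 * 368 = 10485.0847
V = 10485.0847 / 309
V = 33.93231294 L, rounded to 4 dp:

33.9323 L


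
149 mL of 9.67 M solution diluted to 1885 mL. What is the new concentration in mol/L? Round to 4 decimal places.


Dilution: M1*V1 = M2*V2, solve for M2.
M2 = M1*V1 / V2
M2 = 9.67 * 149 / 1885
M2 = 1440.83 / 1885
M2 = 0.76436605 mol/L, rounded to 4 dp:

0.7644 mol/L


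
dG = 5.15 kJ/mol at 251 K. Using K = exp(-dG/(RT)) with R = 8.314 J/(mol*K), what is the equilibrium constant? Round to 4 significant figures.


dG is in kJ/mol; multiply by 1000 to match R in J/(mol*K).
RT = 8.314 * 251 = 2086.814 J/mol
exponent = -dG*1000 / (RT) = -(5.15*1000) / 2086.814 = -2.46787687
K = exp(-2.46787687)
K = 0.084764634, rounded to 4 significant figures:

0.08476


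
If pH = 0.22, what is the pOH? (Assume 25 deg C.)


At 25 deg C, pH + pOH = 14.
pOH = 14 - pH = 14 - 0.22
pOH = 13.78:

13.78


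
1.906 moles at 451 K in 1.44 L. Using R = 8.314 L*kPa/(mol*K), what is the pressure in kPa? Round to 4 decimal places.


PV = nRT, solve for P = nRT / V.
nRT = 1.906 * 8.314 * 451 = 7146.7643
P = 7146.7643 / 1.44
P = 4963.03076389 kPa, rounded to 4 dp:

4963.0308 kPa


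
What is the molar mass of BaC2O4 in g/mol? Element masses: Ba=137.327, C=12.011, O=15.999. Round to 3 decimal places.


M = sum(count * atomic_mass) over atoms.
M = 1*137.327 + 2*12.011 + 4*15.999
M = 137.327 + 24.022 + 63.996
M = 225.345 g/mol, rounded to 3 dp:

225.345 g/mol


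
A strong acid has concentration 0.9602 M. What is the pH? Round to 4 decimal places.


A strong acid dissociates completely, so [H+] equals the given concentration.
pH = -log10([H+]) = -log10(0.9602)
pH = 0.0176383, rounded to 4 dp:

0.0176


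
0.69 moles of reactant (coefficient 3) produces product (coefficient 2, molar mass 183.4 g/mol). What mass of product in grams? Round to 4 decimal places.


Use the coefficient ratio to convert reactant moles to product moles, then multiply by the product's molar mass.
moles_P = moles_R * (coeff_P / coeff_R) = 0.69 * (2/3) = 0.46
mass_P = moles_P * M_P = 0.46 * 183.4
mass_P = 84.364 g, rounded to 4 dp:

84.3640 g


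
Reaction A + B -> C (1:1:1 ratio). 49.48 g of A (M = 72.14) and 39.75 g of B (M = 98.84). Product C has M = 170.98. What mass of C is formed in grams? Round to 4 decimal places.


Find moles of each reactant; the smaller value is the limiting reagent in a 1:1:1 reaction, so moles_C equals moles of the limiter.
n_A = mass_A / M_A = 49.48 / 72.14 = 0.685889 mol
n_B = mass_B / M_B = 39.75 / 98.84 = 0.402165 mol
Limiting reagent: B (smaller), n_limiting = 0.402165 mol
mass_C = n_limiting * M_C = 0.402165 * 170.98
mass_C = 68.7621717 g, rounded to 4 dp:

68.7622 g


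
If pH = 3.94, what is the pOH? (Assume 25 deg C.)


At 25 deg C, pH + pOH = 14.
pOH = 14 - pH = 14 - 3.94
pOH = 10.06:

10.06


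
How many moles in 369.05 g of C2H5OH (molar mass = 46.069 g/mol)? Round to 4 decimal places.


n = mass / M
n = 369.05 / 46.069
n = 8.01080987 mol, rounded to 4 dp:

8.0108 mol


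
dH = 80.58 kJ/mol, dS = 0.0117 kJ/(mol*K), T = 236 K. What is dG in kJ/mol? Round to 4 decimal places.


Gibbs: dG = dH - T*dS (consistent units, dS already in kJ/(mol*K)).
T*dS = 236 * 0.0117 = 2.7612
dG = 80.58 - (2.7612)
dG = 77.8188 kJ/mol, rounded to 4 dp:

77.8188 kJ/mol


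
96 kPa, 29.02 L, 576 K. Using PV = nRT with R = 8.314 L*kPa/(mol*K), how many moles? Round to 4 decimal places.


PV = nRT, solve for n = PV / (RT).
PV = 96 * 29.02 = 2785.92
RT = 8.314 * 576 = 4788.864
n = 2785.92 / 4788.864
n = 0.58174966 mol, rounded to 4 dp:

0.5817 mol


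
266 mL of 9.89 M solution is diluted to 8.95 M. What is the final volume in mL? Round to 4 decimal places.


Dilution: M1*V1 = M2*V2, solve for V2.
V2 = M1*V1 / M2
V2 = 9.89 * 266 / 8.95
V2 = 2630.74 / 8.95
V2 = 293.93743017 mL, rounded to 4 dp:

293.9374 mL


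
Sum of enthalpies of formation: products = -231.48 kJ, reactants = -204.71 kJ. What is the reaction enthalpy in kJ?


dH_rxn = sum(dH_f products) - sum(dH_f reactants)
dH_rxn = -231.48 - (-204.71)
dH_rxn = -26.77 kJ:

-26.77 kJ


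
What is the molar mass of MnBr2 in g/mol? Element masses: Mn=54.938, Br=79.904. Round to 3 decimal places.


M = sum(count * atomic_mass) over atoms.
M = 1*54.938 + 2*79.904
M = 54.938 + 159.808
M = 214.746 g/mol, rounded to 3 dp:

214.746 g/mol


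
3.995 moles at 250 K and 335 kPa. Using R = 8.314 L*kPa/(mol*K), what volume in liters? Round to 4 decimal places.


PV = nRT, solve for V = nRT / P.
nRT = 3.995 * 8.314 * 250 = 8303.6075
V = 8303.6075 / 335
V = 24.78688806 L, rounded to 4 dp:

24.7869 L


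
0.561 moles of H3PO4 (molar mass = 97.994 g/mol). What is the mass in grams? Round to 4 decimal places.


mass = n * M
mass = 0.561 * 97.994
mass = 54.974634 g, rounded to 4 dp:

54.9746 g


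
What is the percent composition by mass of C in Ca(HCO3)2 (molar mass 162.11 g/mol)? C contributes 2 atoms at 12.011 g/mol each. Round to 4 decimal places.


pct = 100 * (n_elem * M_elem) / M_total
mass_contribution = 2 * 12.011 = 24.022 g/mol
pct = 100 * 24.022 / 162.11
pct = 14.81833323 %, rounded to 4 dp:

14.8183 %


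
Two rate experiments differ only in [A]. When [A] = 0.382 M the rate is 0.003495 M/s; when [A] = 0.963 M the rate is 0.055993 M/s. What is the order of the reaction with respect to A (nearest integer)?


Rate is proportional to [A]^n, so rate2/rate1 = ([A]2/[A]1)^n. Take logs to solve for n.
rate2/rate1 = 0.055993 / 0.003495 = 16.0209
[A]2/[A]1 = 0.963 / 0.382 = 2.5209
n = ln(16.0209) / ln(2.5209) = 3.0
Nearest integer order:

3


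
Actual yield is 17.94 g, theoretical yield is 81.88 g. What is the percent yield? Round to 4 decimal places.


% yield = 100 * actual / theoretical
% yield = 100 * 17.94 / 81.88
% yield = 21.91011236 %, rounded to 4 dp:

21.9101 %


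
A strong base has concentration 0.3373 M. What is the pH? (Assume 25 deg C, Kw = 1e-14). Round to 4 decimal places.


A strong base dissociates completely, so [OH-] equals the given concentration.
pOH = -log10([OH-]) = -log10(0.3373) = 0.471984
pH = 14 - pOH = 14 - 0.471984
pH = 13.528016, rounded to 4 dp:

13.5280


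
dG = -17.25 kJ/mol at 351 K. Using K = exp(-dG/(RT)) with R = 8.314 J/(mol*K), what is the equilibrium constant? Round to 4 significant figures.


dG is in kJ/mol; multiply by 1000 to match R in J/(mol*K).
RT = 8.314 * 351 = 2918.214 J/mol
exponent = -dG*1000 / (RT) = -(-17.25*1000) / 2918.214 = 5.91114976
K = exp(5.91114976)
K = 369.13032, rounded to 4 significant figures:

369.1


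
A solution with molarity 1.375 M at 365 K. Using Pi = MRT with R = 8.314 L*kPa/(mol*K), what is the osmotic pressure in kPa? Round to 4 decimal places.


Osmotic pressure (van't Hoff): Pi = M*R*T.
RT = 8.314 * 365 = 3034.61
Pi = 1.375 * 3034.61
Pi = 4172.58875 kPa, rounded to 4 dp:

4172.5888 kPa


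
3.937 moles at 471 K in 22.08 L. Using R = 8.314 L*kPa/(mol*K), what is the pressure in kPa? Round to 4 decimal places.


PV = nRT, solve for P = nRT / V.
nRT = 3.937 * 8.314 * 471 = 15416.8747
P = 15416.8747 / 22.08
P = 698.22802083 kPa, rounded to 4 dp:

698.2280 kPa


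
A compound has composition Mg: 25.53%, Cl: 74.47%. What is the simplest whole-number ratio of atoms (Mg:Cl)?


Assume 100 g of compound, divide each mass% by atomic mass to get moles, then normalize by the smallest to get a raw atom ratio.
Moles per 100 g: Mg: 25.53/24.305 = 1.0504, Cl: 74.47/35.453 = 2.1005
Raw ratio (divide by min = 1.0504): Mg: 1.0, Cl: 2.0
Multiply by 1 to clear fractions: Mg: 1.0 ~= 1, Cl: 2.0 ~= 2
Reduce by GCD to get the simplest whole-number ratio:

1:2


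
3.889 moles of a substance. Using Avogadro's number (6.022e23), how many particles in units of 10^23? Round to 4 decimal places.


N = n * NA, then divide by 1e23 for the requested units.
N / 1e23 = n * 6.022
N / 1e23 = 3.889 * 6.022
N / 1e23 = 23.419558, rounded to 4 dp:

23.4196


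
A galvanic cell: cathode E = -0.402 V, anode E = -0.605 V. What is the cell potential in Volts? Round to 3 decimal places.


Standard cell potential: E_cell = E_cathode - E_anode.
E_cell = -0.402 - (-0.605)
E_cell = 0.203 V, rounded to 3 dp:

0.203 V


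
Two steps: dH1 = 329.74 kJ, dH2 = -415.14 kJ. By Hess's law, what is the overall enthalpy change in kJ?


Hess's law: enthalpy is a state function, so add the step enthalpies.
dH_total = dH1 + dH2 = 329.74 + (-415.14)
dH_total = -85.4 kJ:

-85.40 kJ


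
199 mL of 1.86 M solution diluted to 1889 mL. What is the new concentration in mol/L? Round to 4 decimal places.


Dilution: M1*V1 = M2*V2, solve for M2.
M2 = M1*V1 / V2
M2 = 1.86 * 199 / 1889
M2 = 370.14 / 1889
M2 = 0.19594494 mol/L, rounded to 4 dp:

0.1959 mol/L


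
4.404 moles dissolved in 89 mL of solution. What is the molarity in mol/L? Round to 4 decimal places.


Convert volume to liters: V_L = V_mL / 1000.
V_L = 89 / 1000 = 0.089 L
M = n / V_L = 4.404 / 0.089
M = 49.48314607 mol/L, rounded to 4 dp:

49.4831 mol/L


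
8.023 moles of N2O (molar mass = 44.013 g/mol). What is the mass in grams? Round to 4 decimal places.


mass = n * M
mass = 8.023 * 44.013
mass = 353.116299 g, rounded to 4 dp:

353.1163 g


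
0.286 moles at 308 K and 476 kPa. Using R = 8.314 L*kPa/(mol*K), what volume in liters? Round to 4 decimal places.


PV = nRT, solve for V = nRT / P.
nRT = 0.286 * 8.314 * 308 = 732.3636
V = 732.3636 / 476
V = 1.53857899 L, rounded to 4 dp:

1.5386 L


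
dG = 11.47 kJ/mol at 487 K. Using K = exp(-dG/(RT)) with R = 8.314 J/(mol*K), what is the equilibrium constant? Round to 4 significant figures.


dG is in kJ/mol; multiply by 1000 to match R in J/(mol*K).
RT = 8.314 * 487 = 4048.918 J/mol
exponent = -dG*1000 / (RT) = -(11.47*1000) / 4048.918 = -2.83285559
K = exp(-2.83285559)
K = 0.058844578, rounded to 4 significant figures:

0.05884


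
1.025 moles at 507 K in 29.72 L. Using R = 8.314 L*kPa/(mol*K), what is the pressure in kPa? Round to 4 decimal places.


PV = nRT, solve for P = nRT / V.
nRT = 1.025 * 8.314 * 507 = 4320.5779
P = 4320.5779 / 29.72
P = 145.376107 kPa, rounded to 4 dp:

145.3761 kPa


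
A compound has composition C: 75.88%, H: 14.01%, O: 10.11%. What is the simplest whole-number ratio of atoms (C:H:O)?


Assume 100 g of compound, divide each mass% by atomic mass to get moles, then normalize by the smallest to get a raw atom ratio.
Moles per 100 g: C: 75.88/12.011 = 6.3175, H: 14.01/1.008 = 13.8988, O: 10.11/15.999 = 0.6319
Raw ratio (divide by min = 0.6319): C: 9.997, H: 21.995, O: 1.0
Multiply by 1 to clear fractions: C: 9.997 ~= 10, H: 21.995 ~= 22, O: 1.0 ~= 1
Reduce by GCD to get the simplest whole-number ratio:

10:22:1


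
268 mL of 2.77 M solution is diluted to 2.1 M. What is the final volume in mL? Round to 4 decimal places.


Dilution: M1*V1 = M2*V2, solve for V2.
V2 = M1*V1 / M2
V2 = 2.77 * 268 / 2.1
V2 = 742.36 / 2.1
V2 = 353.5047619 mL, rounded to 4 dp:

353.5048 mL


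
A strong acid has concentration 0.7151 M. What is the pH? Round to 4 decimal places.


A strong acid dissociates completely, so [H+] equals the given concentration.
pH = -log10([H+]) = -log10(0.7151)
pH = 0.14563322, rounded to 4 dp:

0.1456


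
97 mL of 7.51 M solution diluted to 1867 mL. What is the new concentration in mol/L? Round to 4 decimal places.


Dilution: M1*V1 = M2*V2, solve for M2.
M2 = M1*V1 / V2
M2 = 7.51 * 97 / 1867
M2 = 728.47 / 1867
M2 = 0.39018211 mol/L, rounded to 4 dp:

0.3902 mol/L


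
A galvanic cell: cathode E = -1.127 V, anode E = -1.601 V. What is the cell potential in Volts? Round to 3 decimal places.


Standard cell potential: E_cell = E_cathode - E_anode.
E_cell = -1.127 - (-1.601)
E_cell = 0.474 V, rounded to 3 dp:

0.474 V


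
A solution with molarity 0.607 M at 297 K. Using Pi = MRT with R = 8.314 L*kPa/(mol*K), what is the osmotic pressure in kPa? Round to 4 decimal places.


Osmotic pressure (van't Hoff): Pi = M*R*T.
RT = 8.314 * 297 = 2469.258
Pi = 0.607 * 2469.258
Pi = 1498.839606 kPa, rounded to 4 dp:

1498.8396 kPa


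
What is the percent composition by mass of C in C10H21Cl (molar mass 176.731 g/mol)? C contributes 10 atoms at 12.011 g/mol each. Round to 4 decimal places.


pct = 100 * (n_elem * M_elem) / M_total
mass_contribution = 10 * 12.011 = 120.11 g/mol
pct = 100 * 120.11 / 176.731
pct = 67.96204401 %, rounded to 4 dp:

67.9620 %


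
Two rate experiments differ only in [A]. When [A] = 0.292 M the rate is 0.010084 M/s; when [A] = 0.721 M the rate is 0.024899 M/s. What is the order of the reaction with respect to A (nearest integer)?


Rate is proportional to [A]^n, so rate2/rate1 = ([A]2/[A]1)^n. Take logs to solve for n.
rate2/rate1 = 0.024899 / 0.010084 = 2.4692
[A]2/[A]1 = 0.721 / 0.292 = 2.4692
n = ln(2.4692) / ln(2.4692) = 1.0
Nearest integer order:

1


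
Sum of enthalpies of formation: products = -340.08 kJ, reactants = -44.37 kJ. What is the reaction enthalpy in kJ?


dH_rxn = sum(dH_f products) - sum(dH_f reactants)
dH_rxn = -340.08 - (-44.37)
dH_rxn = -295.71 kJ:

-295.71 kJ


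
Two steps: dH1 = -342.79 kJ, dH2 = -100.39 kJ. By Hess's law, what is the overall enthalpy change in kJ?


Hess's law: enthalpy is a state function, so add the step enthalpies.
dH_total = dH1 + dH2 = -342.79 + (-100.39)
dH_total = -443.18 kJ:

-443.18 kJ


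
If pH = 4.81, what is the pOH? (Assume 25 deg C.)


At 25 deg C, pH + pOH = 14.
pOH = 14 - pH = 14 - 4.81
pOH = 9.19:

9.19


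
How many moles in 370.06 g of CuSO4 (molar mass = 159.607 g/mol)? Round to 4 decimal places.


n = mass / M
n = 370.06 / 159.607
n = 2.31856999 mol, rounded to 4 dp:

2.3186 mol


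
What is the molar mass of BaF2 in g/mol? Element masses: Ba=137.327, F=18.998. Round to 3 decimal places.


M = sum(count * atomic_mass) over atoms.
M = 1*137.327 + 2*18.998
M = 137.327 + 37.996
M = 175.323 g/mol, rounded to 3 dp:

175.323 g/mol


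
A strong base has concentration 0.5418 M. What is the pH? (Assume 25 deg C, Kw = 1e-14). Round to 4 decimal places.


A strong base dissociates completely, so [OH-] equals the given concentration.
pOH = -log10([OH-]) = -log10(0.5418) = 0.266161
pH = 14 - pOH = 14 - 0.266161
pH = 13.733839, rounded to 4 dp:

13.7338


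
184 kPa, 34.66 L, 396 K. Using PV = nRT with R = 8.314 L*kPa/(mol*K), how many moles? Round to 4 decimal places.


PV = nRT, solve for n = PV / (RT).
PV = 184 * 34.66 = 6377.44
RT = 8.314 * 396 = 3292.344
n = 6377.44 / 3292.344
n = 1.93705154 mol, rounded to 4 dp:

1.9371 mol
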